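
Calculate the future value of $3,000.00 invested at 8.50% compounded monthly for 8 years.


Compound interest formula: A = P(1 + r/n)^(nt)
A = $3,000.00 × (1 + 0.085/12)^(12 × 8)
Growth factor: (1 + 0.085/12)^96 = 1.969152
A = $3,000.00 × 1.969152
A = $5,907.46

A = P(1 + r/n)^(nt) = $5,907.46


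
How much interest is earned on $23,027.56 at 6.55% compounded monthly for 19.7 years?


Compound interest earned = final amount − principal.
A = P(1 + r/n)^(nt) = $23,027.56 × (1 + 0.0655/12)^(12 × 19.7) = $83,390.38
Interest = A − P = $83,390.38 − $23,027.56 = $60,362.82

Interest = A - P = $60,362.82


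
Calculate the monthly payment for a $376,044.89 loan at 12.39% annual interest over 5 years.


Loan payment formula: PMT = PV × r / (1 − (1 + r)^(−n))
Monthly rate r = 0.1239/12 = 0.010325, n = 60 months
Denominator: 1 − (1 + 0.1239/12)^(−60) = 0.4600743
PMT = $376,044.89 × (0.1239/12) / 0.4600743
PMT = $8,439.21 per month

PMT = PV × r / (1-(1+r)^(-n)) = $8,439.21/month


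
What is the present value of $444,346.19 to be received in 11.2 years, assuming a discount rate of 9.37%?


Present value formula: PV = FV / (1 + r)^t
PV = $444,346.19 / (1 + 0.0937)^11.2
PV = $444,346.19 / 2.726842
PV = $162,952.67

PV = FV / (1 + r)^t = $162,952.67


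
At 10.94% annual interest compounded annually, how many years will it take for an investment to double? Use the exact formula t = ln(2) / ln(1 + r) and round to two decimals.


Doubling condition: (1 + r)^t = 2
Take ln of both sides: t × ln(1 + r) = ln(2)
t = ln(2) / ln(1 + r)
t = 0.693147 / 0.103819
t = 6.68

t = ln(2) / ln(1 + r) = 6.68 years


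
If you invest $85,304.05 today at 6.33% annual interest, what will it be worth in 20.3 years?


Future value formula: FV = PV × (1 + r)^t
FV = $85,304.05 × (1 + 0.0633)^20.3
FV = $85,304.05 × 3.47626617
FV = $296,539.58

FV = PV × (1 + r)^t = $296,539.58


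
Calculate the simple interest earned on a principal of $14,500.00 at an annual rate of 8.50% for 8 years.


Simple interest formula: I = P × r × t
I = $14,500.00 × 0.085 × 8
I = $9,860.00

I = P × r × t = $9,860.00


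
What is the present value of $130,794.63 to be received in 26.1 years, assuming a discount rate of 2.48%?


Present value formula: PV = FV / (1 + r)^t
PV = $130,794.63 / (1 + 0.0248)^26.1
PV = $130,794.63 / 1.895313
PV = $69,009.51

PV = FV / (1 + r)^t = $69,009.51


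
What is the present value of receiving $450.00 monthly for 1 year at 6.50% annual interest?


Present value of an ordinary annuity: PV = PMT × (1 − (1 + r)^(−n)) / r
Monthly rate r = 0.065/12 ≈ 0.00541667, n = 12
PV = $450.00 × (1 − (1 + 0.065/12)^(−12)) / (0.065/12)
PV = $450.00 × 11.5879666
PV = $5,214.58

PV = PMT × (1-(1+r)^(-n))/r = $5,214.58


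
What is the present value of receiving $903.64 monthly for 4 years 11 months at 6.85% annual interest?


Present value of an ordinary annuity: PV = PMT × (1 − (1 + r)^(−n)) / r
Monthly rate r = 0.0685/12 ≈ 0.00570833, n = 59
PV = $903.64 × (1 − (1 + 0.0685/12)^(−59)) / (0.0685/12)
PV = $903.64 × 49.972256
PV = $45,156.93

PV = PMT × (1-(1+r)^(-n))/r = $45,156.93


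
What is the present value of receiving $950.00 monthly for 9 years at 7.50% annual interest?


Present value of an ordinary annuity: PV = PMT × (1 − (1 + r)^(−n)) / r
Monthly rate r = 0.075/12 = 0.00625, n = 108
PV = $950.00 × (1 − (1 + 0.075/12)^(−108)) / (0.075/12)
PV = $950.00 × 78.363665
PV = $74,445.48

PV = PMT × (1-(1+r)^(-n))/r = $74,445.48


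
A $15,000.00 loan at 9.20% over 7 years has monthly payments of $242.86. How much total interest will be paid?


Total paid over the life of the loan = PMT × n.
Total paid = $242.86 × 84 = $20,400.24
Total interest = total paid − principal = $20,400.24 − $15,000.00 = $5,400.24

Total interest = (PMT × n) - PV = $5,400.24


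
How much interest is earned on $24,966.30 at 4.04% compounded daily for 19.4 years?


Compound interest earned = final amount − principal.
A = P(1 + r/n)^(nt) = $24,966.30 × (1 + 0.0404/365)^(365 × 19.4) = $54,666.09
Interest = A − P = $54,666.09 − $24,966.30 = $29,699.79

Interest = A - P = $29,699.79


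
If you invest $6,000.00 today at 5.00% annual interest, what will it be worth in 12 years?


Future value formula: FV = PV × (1 + r)^t
FV = $6,000.00 × (1 + 0.05)^12
FV = $6,000.00 × 1.795856
FV = $10,775.14

FV = PV × (1 + r)^t = $10,775.14


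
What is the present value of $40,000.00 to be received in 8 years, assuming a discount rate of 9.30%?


Present value formula: PV = FV / (1 + r)^t
PV = $40,000.00 / (1 + 0.093)^8
PV = $40,000.00 / 2.0368605
PV = $19,638.07

PV = FV / (1 + r)^t = $19,638.07


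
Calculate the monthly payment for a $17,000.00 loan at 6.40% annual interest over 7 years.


Loan payment formula: PMT = PV × r / (1 − (1 + r)^(−n))
Monthly rate r = 0.064/12 ≈ 0.00533333, n = 84 months
Denominator: 1 − (1 + 0.064/12)^(−84) = 0.360334
PMT = $17,000.00 × (0.064/12) / 0.360334
PMT = $251.62 per month

PMT = PV × r / (1-(1+r)^(-n)) = $251.62/month


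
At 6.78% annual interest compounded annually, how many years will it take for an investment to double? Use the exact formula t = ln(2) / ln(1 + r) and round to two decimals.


Doubling condition: (1 + r)^t = 2
Take ln of both sides: t × ln(1 + r) = ln(2)
t = ln(2) / ln(1 + r)
t = 0.693147 / 0.065600
t = 10.57

t = ln(2) / ln(1 + r) = 10.57 years


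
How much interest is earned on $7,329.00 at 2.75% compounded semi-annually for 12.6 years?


Compound interest earned = final amount − principal.
A = P(1 + r/n)^(nt) = $7,329.00 × (1 + 0.0275/2)^(2 × 12.6) = $10,339.57
Interest = A − P = $10,339.57 − $7,329.00 = $3,010.57

Interest = A - P = $3,010.57


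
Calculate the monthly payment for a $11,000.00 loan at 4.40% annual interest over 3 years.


Loan payment formula: PMT = PV × r / (1 − (1 + r)^(−n))
Monthly rate r = 0.044/12 ≈ 0.00366667, n = 36 months
Denominator: 1 − (1 + 0.044/12)^(−36) = 0.1234474
PMT = $11,000.00 × (0.044/12) / 0.1234474
PMT = $326.72 per month

PMT = PV × r / (1-(1+r)^(-n)) = $326.72/month


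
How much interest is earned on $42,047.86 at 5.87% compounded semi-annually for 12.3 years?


Compound interest earned = final amount − principal.
A = P(1 + r/n)^(nt) = $42,047.86 × (1 + 0.0587/2)^(2 × 12.3) = $85,663.42
Interest = A − P = $85,663.42 − $42,047.86 = $43,615.56

Interest = A - P = $43,615.56


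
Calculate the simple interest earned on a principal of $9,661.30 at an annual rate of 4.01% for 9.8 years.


Simple interest formula: I = P × r × t
I = $9,661.30 × 0.0401 × 9.8
I = $3,796.70

I = P × r × t = $3,796.70


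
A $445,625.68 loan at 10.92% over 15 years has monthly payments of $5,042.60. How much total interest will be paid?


Total paid over the life of the loan = PMT × n.
Total paid = $5,042.60 × 180 = $907,668.00
Total interest = total paid − principal = $907,668.00 − $445,625.68 = $462,042.32

Total interest = (PMT × n) - PV = $462,042.32


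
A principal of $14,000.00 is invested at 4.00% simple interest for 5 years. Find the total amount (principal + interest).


Total amount formula: A = P(1 + rt) = P + P·r·t
Interest: I = P × r × t = $14,000.00 × 0.04 × 5 = $2,800.00
A = P + I = $14,000.00 + $2,800.00 = $16,800.00

A = P + I = P(1 + rt) = $16,800.00


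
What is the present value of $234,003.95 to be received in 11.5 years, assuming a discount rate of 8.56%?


Present value formula: PV = FV / (1 + r)^t
PV = $234,003.95 / (1 + 0.0856)^11.5
PV = $234,003.95 / 2.571598
PV = $90,995.54

PV = FV / (1 + r)^t = $90,995.54


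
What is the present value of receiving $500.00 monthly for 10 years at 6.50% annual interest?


Present value of an ordinary annuity: PV = PMT × (1 − (1 + r)^(−n)) / r
Monthly rate r = 0.065/12 ≈ 0.00541667, n = 120
PV = $500.00 × (1 − (1 + 0.065/12)^(−120)) / (0.065/12)
PV = $500.00 × 88.068500
PV = $44,034.25

PV = PMT × (1-(1+r)^(-n))/r = $44,034.25


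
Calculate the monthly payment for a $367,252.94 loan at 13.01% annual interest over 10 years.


Loan payment formula: PMT = PV × r / (1 − (1 + r)^(−n))
Monthly rate r = 0.1301/12 ≈ 0.01084167, n = 120 months
Denominator: 1 − (1 + 0.1301/12)^(−120) = 0.7258276
PMT = $367,252.94 × (0.1301/12) / 0.7258276
PMT = $5,485.65 per month

PMT = PV × r / (1-(1+r)^(-n)) = $5,485.65/month


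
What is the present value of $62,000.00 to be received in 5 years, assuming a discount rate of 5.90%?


Present value formula: PV = FV / (1 + r)^t
PV = $62,000.00 / (1 + 0.059)^5
PV = $62,000.00 / 1.3319251
PV = $46,549.16

PV = FV / (1 + r)^t = $46,549.16


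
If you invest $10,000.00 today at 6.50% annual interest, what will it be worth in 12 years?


Future value formula: FV = PV × (1 + r)^t
FV = $10,000.00 × (1 + 0.065)^12
FV = $10,000.00 × 2.129096
FV = $21,290.96

FV = PV × (1 + r)^t = $21,290.96


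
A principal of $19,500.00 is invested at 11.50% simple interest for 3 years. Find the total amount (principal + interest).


Total amount formula: A = P(1 + rt) = P + P·r·t
Interest: I = P × r × t = $19,500.00 × 0.115 × 3 = $6,727.50
A = P + I = $19,500.00 + $6,727.50 = $26,227.50

A = P + I = P(1 + rt) = $26,227.50


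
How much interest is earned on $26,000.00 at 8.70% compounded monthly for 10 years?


Compound interest earned = final amount − principal.
A = P(1 + r/n)^(nt) = $26,000.00 × (1 + 0.087/12)^(12 × 10) = $61,865.21
Interest = A − P = $61,865.21 − $26,000.00 = $35,865.21

Interest = A - P = $35,865.21


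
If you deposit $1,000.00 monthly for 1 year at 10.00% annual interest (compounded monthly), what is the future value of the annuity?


Future value of an ordinary annuity: FV = PMT × ((1 + r)^n − 1) / r
Monthly rate r = 0.1/12 ≈ 0.00833333, n = 12
FV = $1,000.00 × ((1 + 0.1/12)^12 − 1) / (0.1/12)
FV = $1,000.00 × 12.565568
FV = $12,565.57

FV = PMT × ((1+r)^n - 1)/r = $12,565.57


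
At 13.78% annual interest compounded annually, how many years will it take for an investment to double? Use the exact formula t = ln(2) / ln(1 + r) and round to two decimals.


Doubling condition: (1 + r)^t = 2
Take ln of both sides: t × ln(1 + r) = ln(2)
t = ln(2) / ln(1 + r)
t = 0.693147 / 0.129097
t = 5.37

t = ln(2) / ln(1 + r) = 5.37 years


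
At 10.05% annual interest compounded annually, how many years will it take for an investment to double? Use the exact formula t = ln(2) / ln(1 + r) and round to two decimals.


Doubling condition: (1 + r)^t = 2
Take ln of both sides: t × ln(1 + r) = ln(2)
t = ln(2) / ln(1 + r)
t = 0.693147 / 0.095765
t = 7.24

t = ln(2) / ln(1 + r) = 7.24 years


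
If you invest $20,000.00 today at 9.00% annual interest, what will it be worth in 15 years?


Future value formula: FV = PV × (1 + r)^t
FV = $20,000.00 × (1 + 0.09)^15
FV = $20,000.00 × 3.6424825
FV = $72,849.65

FV = PV × (1 + r)^t = $72,849.65


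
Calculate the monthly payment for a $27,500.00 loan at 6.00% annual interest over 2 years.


Loan payment formula: PMT = PV × r / (1 − (1 + r)^(−n))
Monthly rate r = 0.06/12 = 0.005, n = 24 months
Denominator: 1 − (1 + 0.06/12)^(−24) = 0.112814
PMT = $27,500.00 × (0.06/12) / 0.112814
PMT = $1,218.82 per month

PMT = PV × r / (1-(1+r)^(-n)) = $1,218.82/month


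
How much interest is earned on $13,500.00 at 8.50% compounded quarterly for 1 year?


Compound interest earned = final amount − principal.
A = P(1 + r/n)^(nt) = $13,500.00 × (1 + 0.085/4)^(4 × 1) = $14,684.60
Interest = A − P = $14,684.60 − $13,500.00 = $1,184.60

Interest = A - P = $1,184.60


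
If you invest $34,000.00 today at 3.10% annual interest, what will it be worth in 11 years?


Future value formula: FV = PV × (1 + r)^t
FV = $34,000.00 × (1 + 0.031)^11
FV = $34,000.00 × 1.3990889
FV = $47,569.02

FV = PV × (1 + r)^t = $47,569.02


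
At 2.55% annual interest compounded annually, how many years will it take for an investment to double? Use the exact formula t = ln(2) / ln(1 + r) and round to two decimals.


Doubling condition: (1 + r)^t = 2
Take ln of both sides: t × ln(1 + r) = ln(2)
t = ln(2) / ln(1 + r)
t = 0.693147 / 0.025180
t = 27.53

t = ln(2) / ln(1 + r) = 27.53 years


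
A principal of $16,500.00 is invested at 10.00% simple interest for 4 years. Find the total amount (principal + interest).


Total amount formula: A = P(1 + rt) = P + P·r·t
Interest: I = P × r × t = $16,500.00 × 0.1 × 4 = $6,600.00
A = P + I = $16,500.00 + $6,600.00 = $23,100.00

A = P + I = P(1 + rt) = $23,100.00


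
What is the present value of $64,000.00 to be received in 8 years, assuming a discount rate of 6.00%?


Present value formula: PV = FV / (1 + r)^t
PV = $64,000.00 / (1 + 0.06)^8
PV = $64,000.00 / 1.593848
PV = $40,154.39

PV = FV / (1 + r)^t = $40,154.39


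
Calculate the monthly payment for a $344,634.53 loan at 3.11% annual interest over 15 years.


Loan payment formula: PMT = PV × r / (1 − (1 + r)^(−n))
Monthly rate r = 0.0311/12 ≈ 0.00259167, n = 180 months
Denominator: 1 − (1 + 0.0311/12)^(−180) = 0.372428
PMT = $344,634.53 × (0.0311/12) / 0.372428
PMT = $2,398.26 per month

PMT = PV × r / (1-(1+r)^(-n)) = $2,398.26/month


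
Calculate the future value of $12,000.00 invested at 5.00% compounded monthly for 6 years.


Compound interest formula: A = P(1 + r/n)^(nt)
A = $12,000.00 × (1 + 0.05/12)^(12 × 6)
Growth factor: (1 + 0.05/12)^72 = 1.3490177
A = $12,000.00 × 1.3490177
A = $16,188.21

A = P(1 + r/n)^(nt) = $16,188.21


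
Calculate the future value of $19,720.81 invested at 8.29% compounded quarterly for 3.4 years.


Compound interest formula: A = P(1 + r/n)^(nt)
A = $19,720.81 × (1 + 0.0829/4)^(4 × 3.4)
Growth factor: (1 + 0.0829/4)^13.6 = 1.3217795
A = $19,720.81 × 1.3217795
A = $26,066.56

A = P(1 + r/n)^(nt) = $26,066.56


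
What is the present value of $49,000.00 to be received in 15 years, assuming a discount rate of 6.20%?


Present value formula: PV = FV / (1 + r)^t
PV = $49,000.00 / (1 + 0.062)^15
PV = $49,000.00 / 2.465289
PV = $19,875.97

PV = FV / (1 + r)^t = $19,875.97


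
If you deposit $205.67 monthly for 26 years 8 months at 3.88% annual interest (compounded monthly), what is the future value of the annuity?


Future value of an ordinary annuity: FV = PMT × ((1 + r)^n − 1) / r
Monthly rate r = 0.0388/12 ≈ 0.00323333, n = 320
FV = $205.67 × ((1 + 0.0388/12)^320 − 1) / (0.0388/12)
FV = $205.67 × 559.631373
FV = $115,099.38

FV = PMT × ((1+r)^n - 1)/r = $115,099.38


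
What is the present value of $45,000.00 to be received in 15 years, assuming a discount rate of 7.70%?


Present value formula: PV = FV / (1 + r)^t
PV = $45,000.00 / (1 + 0.077)^15
PV = $45,000.00 / 3.042535
PV = $14,790.30

PV = FV / (1 + r)^t = $14,790.30


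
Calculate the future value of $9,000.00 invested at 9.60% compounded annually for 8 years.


Compound interest formula: A = P(1 + r/n)^(nt)
A = $9,000.00 × (1 + 0.096/1)^(1 × 8)
Growth factor: (1 + 0.096/1)^8 = 2.082018
A = $9,000.00 × 2.082018
A = $18,738.16

A = P(1 + r/n)^(nt) = $18,738.16


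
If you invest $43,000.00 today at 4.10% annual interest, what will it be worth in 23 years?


Future value formula: FV = PV × (1 + r)^t
FV = $43,000.00 × (1 + 0.041)^23
FV = $43,000.00 × 2.5198041
FV = $108,351.58

FV = PV × (1 + r)^t = $108,351.58


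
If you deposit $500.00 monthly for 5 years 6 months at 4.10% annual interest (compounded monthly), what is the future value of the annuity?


Future value of an ordinary annuity: FV = PMT × ((1 + r)^n − 1) / r
Monthly rate r = 0.041/12 ≈ 0.00341667, n = 66
FV = $500.00 × ((1 + 0.041/12)^66 − 1) / (0.041/12)
FV = $500.00 × 73.892942
FV = $36,946.47

FV = PMT × ((1+r)^n - 1)/r = $36,946.47


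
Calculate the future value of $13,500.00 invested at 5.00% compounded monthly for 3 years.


Compound interest formula: A = P(1 + r/n)^(nt)
A = $13,500.00 × (1 + 0.05/12)^(12 × 3)
Growth factor: (1 + 0.05/12)^36 = 1.16147223
A = $13,500.00 × 1.16147223
A = $15,679.88

A = P(1 + r/n)^(nt) = $15,679.88


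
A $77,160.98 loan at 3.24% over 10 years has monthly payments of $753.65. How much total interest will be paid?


Total paid over the life of the loan = PMT × n.
Total paid = $753.65 × 120 = $90,438.00
Total interest = total paid − principal = $90,438.00 − $77,160.98 = $13,277.02

Total interest = (PMT × n) - PV = $13,277.02


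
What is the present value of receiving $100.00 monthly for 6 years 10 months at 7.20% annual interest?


Present value of an ordinary annuity: PV = PMT × (1 − (1 + r)^(−n)) / r
Monthly rate r = 0.072/12 = 0.006, n = 82
PV = $100.00 × (1 − (1 + 0.072/12)^(−82)) / (0.072/12)
PV = $100.00 × 64.616356
PV = $6,461.64

PV = PMT × (1-(1+r)^(-n))/r = $6,461.64


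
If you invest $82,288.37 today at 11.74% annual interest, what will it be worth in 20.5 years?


Future value formula: FV = PV × (1 + r)^t
FV = $82,288.37 × (1 + 0.1174)^20.5
FV = $82,288.37 × 9.7336937
FV = $800,969.79

FV = PV × (1 + r)^t = $800,969.79


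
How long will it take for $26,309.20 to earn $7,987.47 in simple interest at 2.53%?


Rearrange the simple interest formula for t:
I = P × r × t  ⇒  t = I / (P × r)
t = $7,987.47 / ($26,309.20 × 0.0253)
t = 12

t = I/(P×r) = 12 years


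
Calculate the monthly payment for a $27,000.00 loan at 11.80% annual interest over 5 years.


Loan payment formula: PMT = PV × r / (1 − (1 + r)^(−n))
Monthly rate r = 0.118/12 ≈ 0.00983333, n = 60 months
Denominator: 1 − (1 + 0.118/12)^(−60) = 0.444073
PMT = $27,000.00 × (0.118/12) / 0.444073
PMT = $597.87 per month

PMT = PV × r / (1-(1+r)^(-n)) = $597.87/month


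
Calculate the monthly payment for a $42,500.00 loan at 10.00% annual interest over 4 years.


Loan payment formula: PMT = PV × r / (1 − (1 + r)^(−n))
Monthly rate r = 0.1/12 ≈ 0.00833333, n = 48 months
Denominator: 1 − (1 + 0.1/12)^(−48) = 0.328568
PMT = $42,500.00 × (0.1/12) / 0.328568
PMT = $1,077.91 per month

PMT = PV × r / (1-(1+r)^(-n)) = $1,077.91/month


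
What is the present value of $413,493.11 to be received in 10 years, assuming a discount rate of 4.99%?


Present value formula: PV = FV / (1 + r)^t
PV = $413,493.11 / (1 + 0.0499)^10
PV = $413,493.11 / 1.62734396
PV = $254,090.79

PV = FV / (1 + r)^t = $254,090.79


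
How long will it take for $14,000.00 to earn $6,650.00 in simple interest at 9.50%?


Rearrange the simple interest formula for t:
I = P × r × t  ⇒  t = I / (P × r)
t = $6,650.00 / ($14,000.00 × 0.095)
t = 5

t = I/(P×r) = 5 years


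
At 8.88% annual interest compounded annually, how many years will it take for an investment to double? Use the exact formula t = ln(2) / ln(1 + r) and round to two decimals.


Doubling condition: (1 + r)^t = 2
Take ln of both sides: t × ln(1 + r) = ln(2)
t = ln(2) / ln(1 + r)
t = 0.693147 / 0.085076
t = 8.15

t = ln(2) / ln(1 + r) = 8.15 years


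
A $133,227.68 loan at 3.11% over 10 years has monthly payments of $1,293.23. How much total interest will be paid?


Total paid over the life of the loan = PMT × n.
Total paid = $1,293.23 × 120 = $155,187.60
Total interest = total paid − principal = $155,187.60 − $133,227.68 = $21,959.92

Total interest = (PMT × n) - PV = $21,959.92


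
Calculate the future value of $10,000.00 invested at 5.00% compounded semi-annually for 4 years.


Compound interest formula: A = P(1 + r/n)^(nt)
A = $10,000.00 × (1 + 0.05/2)^(2 × 4)
Growth factor: (1 + 0.05/2)^8 = 1.218403
A = $10,000.00 × 1.218403
A = $12,184.03

A = P(1 + r/n)^(nt) = $12,184.03


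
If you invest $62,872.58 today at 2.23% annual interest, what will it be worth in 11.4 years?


Future value formula: FV = PV × (1 + r)^t
FV = $62,872.58 × (1 + 0.0223)^11.4
FV = $62,872.58 × 1.285859
FV = $80,845.27

FV = PV × (1 + r)^t = $80,845.27


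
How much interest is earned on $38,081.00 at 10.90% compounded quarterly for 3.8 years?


Compound interest earned = final amount − principal.
A = P(1 + r/n)^(nt) = $38,081.00 × (1 + 0.109/4)^(4 × 3.8) = $57,304.12
Interest = A − P = $57,304.12 − $38,081.00 = $19,223.12

Interest = A - P = $19,223.12


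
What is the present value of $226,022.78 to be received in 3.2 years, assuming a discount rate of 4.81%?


Present value formula: PV = FV / (1 + r)^t
PV = $226,022.78 / (1 + 0.0481)^3.2
PV = $226,022.78 / 1.16222097
PV = $194,474.88

PV = FV / (1 + r)^t = $194,474.88


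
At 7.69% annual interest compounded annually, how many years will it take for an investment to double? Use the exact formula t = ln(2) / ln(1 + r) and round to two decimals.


Doubling condition: (1 + r)^t = 2
Take ln of both sides: t × ln(1 + r) = ln(2)
t = ln(2) / ln(1 + r)
t = 0.693147 / 0.074087
t = 9.36

t = ln(2) / ln(1 + r) = 9.36 years


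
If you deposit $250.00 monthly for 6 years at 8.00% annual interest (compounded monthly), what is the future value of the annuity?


Future value of an ordinary annuity: FV = PMT × ((1 + r)^n − 1) / r
Monthly rate r = 0.08/12 ≈ 0.00666667, n = 72
FV = $250.00 × ((1 + 0.08/12)^72 − 1) / (0.08/12)
FV = $250.00 × 92.025325
FV = $23,006.33

FV = PMT × ((1+r)^n - 1)/r = $23,006.33


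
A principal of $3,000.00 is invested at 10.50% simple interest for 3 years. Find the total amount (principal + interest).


Total amount formula: A = P(1 + rt) = P + P·r·t
Interest: I = P × r × t = $3,000.00 × 0.105 × 3 = $945.00
A = P + I = $3,000.00 + $945.00 = $3,945.00

A = P + I = P(1 + rt) = $3,945.00


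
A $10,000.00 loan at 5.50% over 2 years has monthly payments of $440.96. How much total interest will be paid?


Total paid over the life of the loan = PMT × n.
Total paid = $440.96 × 24 = $10,583.04
Total interest = total paid − principal = $10,583.04 − $10,000.00 = $583.04

Total interest = (PMT × n) - PV = $583.04


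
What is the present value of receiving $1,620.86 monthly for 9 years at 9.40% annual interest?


Present value of an ordinary annuity: PV = PMT × (1 − (1 + r)^(−n)) / r
Monthly rate r = 0.094/12 ≈ 0.00783333, n = 108
PV = $1,620.86 × (1 − (1 + 0.094/12)^(−108)) / (0.094/12)
PV = $1,620.86 × 72.696398
PV = $117,830.68

PV = PMT × (1-(1+r)^(-n))/r = $117,830.68


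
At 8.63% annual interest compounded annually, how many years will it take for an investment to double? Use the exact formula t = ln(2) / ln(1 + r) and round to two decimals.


Doubling condition: (1 + r)^t = 2
Take ln of both sides: t × ln(1 + r) = ln(2)
t = ln(2) / ln(1 + r)
t = 0.693147 / 0.082777
t = 8.37

t = ln(2) / ln(1 + r) = 8.37 years


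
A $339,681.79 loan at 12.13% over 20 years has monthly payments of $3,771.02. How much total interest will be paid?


Total paid over the life of the loan = PMT × n.
Total paid = $3,771.02 × 240 = $905,044.80
Total interest = total paid − principal = $905,044.80 − $339,681.79 = $565,363.01

Total interest = (PMT × n) - PV = $565,363.01


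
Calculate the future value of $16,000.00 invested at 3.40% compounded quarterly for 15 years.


Compound interest formula: A = P(1 + r/n)^(nt)
A = $16,000.00 × (1 + 0.034/4)^(4 × 15)
Growth factor: (1 + 0.034/4)^60 = 1.6617059
A = $16,000.00 × 1.6617059
A = $26,587.29

A = P(1 + r/n)^(nt) = $26,587.29


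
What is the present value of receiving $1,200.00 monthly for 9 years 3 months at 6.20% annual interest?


Present value of an ordinary annuity: PV = PMT × (1 − (1 + r)^(−n)) / r
Monthly rate r = 0.062/12 ≈ 0.00516667, n = 111
PV = $1,200.00 × (1 − (1 + 0.062/12)^(−111)) / (0.062/12)
PV = $1,200.00 × 84.313116
PV = $101,175.74

PV = PMT × (1-(1+r)^(-n))/r = $101,175.74


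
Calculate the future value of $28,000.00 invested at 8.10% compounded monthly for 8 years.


Compound interest formula: A = P(1 + r/n)^(nt)
A = $28,000.00 × (1 + 0.081/12)^(12 × 8)
Growth factor: (1 + 0.081/12)^96 = 1.907556
A = $28,000.00 × 1.907556
A = $53,411.57

A = P(1 + r/n)^(nt) = $53,411.57


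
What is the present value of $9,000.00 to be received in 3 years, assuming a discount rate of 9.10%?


Present value formula: PV = FV / (1 + r)^t
PV = $9,000.00 / (1 + 0.091)^3
PV = $9,000.00 / 1.298597
PV = $6,930.56

PV = FV / (1 + r)^t = $6,930.56


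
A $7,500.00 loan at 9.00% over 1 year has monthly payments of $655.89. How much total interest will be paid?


Total paid over the life of the loan = PMT × n.
Total paid = $655.89 × 12 = $7,870.68
Total interest = total paid − principal = $7,870.68 − $7,500.00 = $370.68

Total interest = (PMT × n) - PV = $370.68


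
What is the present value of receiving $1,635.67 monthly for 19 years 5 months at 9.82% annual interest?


Present value of an ordinary annuity: PV = PMT × (1 − (1 + r)^(−n)) / r
Monthly rate r = 0.0982/12 ≈ 0.00818333, n = 233
PV = $1,635.67 × (1 − (1 + 0.0982/12)^(−233)) / (0.0982/12)
PV = $1,635.67 × 103.903301
PV = $169,951.51

PV = PMT × (1-(1+r)^(-n))/r = $169,951.51


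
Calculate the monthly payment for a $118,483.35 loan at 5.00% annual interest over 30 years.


Loan payment formula: PMT = PV × r / (1 − (1 + r)^(−n))
Monthly rate r = 0.05/12 ≈ 0.00416667, n = 360 months
Denominator: 1 − (1 + 0.05/12)^(−360) = 0.776173
PMT = $118,483.35 × (0.05/12) / 0.776173
PMT = $636.04 per month

PMT = PV × r / (1-(1+r)^(-n)) = $636.04/month


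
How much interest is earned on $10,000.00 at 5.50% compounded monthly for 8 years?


Compound interest earned = final amount − principal.
A = P(1 + r/n)^(nt) = $10,000.00 × (1 + 0.055/12)^(12 × 8) = $15,511.47
Interest = A − P = $15,511.47 − $10,000.00 = $5,511.47

Interest = A - P = $5,511.47


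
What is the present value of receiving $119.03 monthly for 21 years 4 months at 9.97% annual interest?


Present value of an ordinary annuity: PV = PMT × (1 − (1 + r)^(−n)) / r
Monthly rate r = 0.0997/12 ≈ 0.00830833, n = 256
PV = $119.03 × (1 − (1 + 0.0997/12)^(−256)) / (0.0997/12)
PV = $119.03 × 105.887141
PV = $12,603.75

PV = PMT × (1-(1+r)^(-n))/r = $12,603.75


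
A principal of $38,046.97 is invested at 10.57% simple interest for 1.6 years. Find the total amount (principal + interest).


Total amount formula: A = P(1 + rt) = P + P·r·t
Interest: I = P × r × t = $38,046.97 × 0.1057 × 1.6 = $6,434.50
A = P + I = $38,046.97 + $6,434.50 = $44,481.47

A = P + I = P(1 + rt) = $44,481.47


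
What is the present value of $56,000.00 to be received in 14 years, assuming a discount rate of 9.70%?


Present value formula: PV = FV / (1 + r)^t
PV = $56,000.00 / (1 + 0.097)^14
PV = $56,000.00 / 3.655045
PV = $15,321.29

PV = FV / (1 + r)^t = $15,321.29


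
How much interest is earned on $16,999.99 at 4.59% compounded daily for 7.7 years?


Compound interest earned = final amount − principal.
A = P(1 + r/n)^(nt) = $16,999.99 × (1 + 0.0459/365)^(365 × 7.7) = $24,206.48
Interest = A − P = $24,206.48 − $16,999.99 = $7,206.49

Interest = A - P = $7,206.49


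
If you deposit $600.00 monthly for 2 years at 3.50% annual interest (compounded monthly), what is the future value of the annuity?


Future value of an ordinary annuity: FV = PMT × ((1 + r)^n − 1) / r
Monthly rate r = 0.035/12 ≈ 0.00291667, n = 24
FV = $600.00 × ((1 + 0.035/12)^24 − 1) / (0.035/12)
FV = $600.00 × 24.822485
FV = $14,893.49

FV = PMT × ((1+r)^n - 1)/r = $14,893.49


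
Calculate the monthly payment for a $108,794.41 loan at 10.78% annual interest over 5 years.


Loan payment formula: PMT = PV × r / (1 − (1 + r)^(−n))
Monthly rate r = 0.1078/12 ≈ 0.00898333, n = 60 months
Denominator: 1 − (1 + 0.1078/12)^(−60) = 0.415263
PMT = $108,794.41 × (0.1078/12) / 0.415263
PMT = $2,353.54 per month

PMT = PV × r / (1-(1+r)^(-n)) = $2,353.54/month


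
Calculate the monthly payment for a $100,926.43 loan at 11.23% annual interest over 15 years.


Loan payment formula: PMT = PV × r / (1 − (1 + r)^(−n))
Monthly rate r = 0.1123/12 ≈ 0.00935833, n = 180 months
Denominator: 1 − (1 + 0.1123/12)^(−180) = 0.8130038
PMT = $100,926.43 × (0.1123/12) / 0.8130038
PMT = $1,161.75 per month

PMT = PV × r / (1-(1+r)^(-n)) = $1,161.75/month


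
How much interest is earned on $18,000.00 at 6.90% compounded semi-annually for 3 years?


Compound interest earned = final amount − principal.
A = P(1 + r/n)^(nt) = $18,000.00 × (1 + 0.069/2)^(2 × 3) = $22,062.54
Interest = A − P = $22,062.54 − $18,000.00 = $4,062.54

Interest = A - P = $4,062.54


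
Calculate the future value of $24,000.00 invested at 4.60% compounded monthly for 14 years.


Compound interest formula: A = P(1 + r/n)^(nt)
A = $24,000.00 × (1 + 0.046/12)^(12 × 14)
Growth factor: (1 + 0.046/12)^168 = 1.901739
A = $24,000.00 × 1.901739
A = $45,641.74

A = P(1 + r/n)^(nt) = $45,641.74


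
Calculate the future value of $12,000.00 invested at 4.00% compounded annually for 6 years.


Compound interest formula: A = P(1 + r/n)^(nt)
A = $12,000.00 × (1 + 0.04/1)^(1 × 6)
Growth factor: (1 + 0.04/1)^6 = 1.265319
A = $12,000.00 × 1.265319
A = $15,183.83

A = P(1 + r/n)^(nt) = $15,183.83


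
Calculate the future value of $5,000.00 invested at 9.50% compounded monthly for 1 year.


Compound interest formula: A = P(1 + r/n)^(nt)
A = $5,000.00 × (1 + 0.095/12)^(12 × 1)
Growth factor: (1 + 0.095/12)^12 = 1.099248
A = $5,000.00 × 1.099248
A = $5,496.24

A = P(1 + r/n)^(nt) = $5,496.24


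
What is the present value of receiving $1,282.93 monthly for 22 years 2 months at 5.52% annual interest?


Present value of an ordinary annuity: PV = PMT × (1 − (1 + r)^(−n)) / r
Monthly rate r = 0.0552/12 = 0.0046, n = 266
PV = $1,282.93 × (1 − (1 + 0.0552/12)^(−266)) / (0.0552/12)
PV = $1,282.93 × 153.261793
PV = $196,624.15

PV = PMT × (1-(1+r)^(-n))/r = $196,624.15


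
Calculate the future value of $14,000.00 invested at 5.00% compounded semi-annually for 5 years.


Compound interest formula: A = P(1 + r/n)^(nt)
A = $14,000.00 × (1 + 0.05/2)^(2 × 5)
Growth factor: (1 + 0.05/2)^10 = 1.2800845
A = $14,000.00 × 1.2800845
A = $17,921.18

A = P(1 + r/n)^(nt) = $17,921.18


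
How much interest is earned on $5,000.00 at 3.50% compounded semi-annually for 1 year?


Compound interest earned = final amount − principal.
A = P(1 + r/n)^(nt) = $5,000.00 × (1 + 0.035/2)^(2 × 1) = $5,176.53
Interest = A − P = $5,176.53 − $5,000.00 = $176.53

Interest = A - P = $176.53


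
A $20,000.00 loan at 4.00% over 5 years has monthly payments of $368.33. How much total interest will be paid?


Total paid over the life of the loan = PMT × n.
Total paid = $368.33 × 60 = $22,099.80
Total interest = total paid − principal = $22,099.80 − $20,000.00 = $2,099.80

Total interest = (PMT × n) - PV = $2,099.80


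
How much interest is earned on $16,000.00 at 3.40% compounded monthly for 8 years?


Compound interest earned = final amount − principal.
A = P(1 + r/n)^(nt) = $16,000.00 × (1 + 0.034/12)^(12 × 8) = $20,993.32
Interest = A − P = $20,993.32 − $16,000.00 = $4,993.32

Interest = A - P = $4,993.32


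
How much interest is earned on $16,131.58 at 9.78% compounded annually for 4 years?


Compound interest earned = final amount − principal.
A = P(1 + r/n)^(nt) = $16,131.58 × (1 + 0.0978/1)^(1 × 4) = $23,429.87
Interest = A − P = $23,429.87 − $16,131.58 = $7,298.29

Interest = A - P = $7,298.29


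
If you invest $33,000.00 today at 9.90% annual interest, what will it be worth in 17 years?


Future value formula: FV = PV × (1 + r)^t
FV = $33,000.00 × (1 + 0.099)^17
FV = $33,000.00 × 4.9769213
FV = $164,238.40

FV = PV × (1 + r)^t = $164,238.40


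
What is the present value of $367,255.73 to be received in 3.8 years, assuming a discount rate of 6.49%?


Present value formula: PV = FV / (1 + r)^t
PV = $367,255.73 / (1 + 0.0649)^3.8
PV = $367,255.73 / 1.26991175
PV = $289,197.84

PV = FV / (1 + r)^t = $289,197.84


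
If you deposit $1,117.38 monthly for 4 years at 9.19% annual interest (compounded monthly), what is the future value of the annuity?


Future value of an ordinary annuity: FV = PMT × ((1 + r)^n − 1) / r
Monthly rate r = 0.0919/12 ≈ 0.00765833, n = 48
FV = $1,117.38 × ((1 + 0.0919/12)^48 − 1) / (0.0919/12)
FV = $1,117.38 × 57.746638
FV = $64,524.94

FV = PMT × ((1+r)^n - 1)/r = $64,524.94


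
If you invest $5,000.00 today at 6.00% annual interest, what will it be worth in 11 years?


Future value formula: FV = PV × (1 + r)^t
FV = $5,000.00 × (1 + 0.06)^11
FV = $5,000.00 × 1.8982986
FV = $9,491.49

FV = PV × (1 + r)^t = $9,491.49


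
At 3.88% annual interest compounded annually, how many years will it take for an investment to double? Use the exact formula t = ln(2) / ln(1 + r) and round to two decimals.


Doubling condition: (1 + r)^t = 2
Take ln of both sides: t × ln(1 + r) = ln(2)
t = ln(2) / ln(1 + r)
t = 0.693147 / 0.038066
t = 18.21

t = ln(2) / ln(1 + r) = 18.21 years


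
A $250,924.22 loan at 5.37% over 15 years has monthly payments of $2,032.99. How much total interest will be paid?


Total paid over the life of the loan = PMT × n.
Total paid = $2,032.99 × 180 = $365,938.20
Total interest = total paid − principal = $365,938.20 − $250,924.22 = $115,013.98

Total interest = (PMT × n) - PV = $115,013.98


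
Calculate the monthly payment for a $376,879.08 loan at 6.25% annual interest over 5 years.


Loan payment formula: PMT = PV × r / (1 − (1 + r)^(−n))
Monthly rate r = 0.0625/12 ≈ 0.00520833, n = 60 months
Denominator: 1 − (1 + 0.0625/12)^(−60) = 0.2677908
PMT = $376,879.08 × (0.0625/12) / 0.2677908
PMT = $7,330.02 per month

PMT = PV × r / (1-(1+r)^(-n)) = $7,330.02/month


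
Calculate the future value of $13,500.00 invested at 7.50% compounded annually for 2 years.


Compound interest formula: A = P(1 + r/n)^(nt)
A = $13,500.00 × (1 + 0.075/1)^(1 × 2)
Growth factor: (1 + 0.075/1)^2 = 1.155625
A = $13,500.00 × 1.155625
A = $15,600.94

A = P(1 + r/n)^(nt) = $15,600.94


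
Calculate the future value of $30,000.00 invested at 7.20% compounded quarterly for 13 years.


Compound interest formula: A = P(1 + r/n)^(nt)
A = $30,000.00 × (1 + 0.072/4)^(4 × 13)
Growth factor: (1 + 0.072/4)^52 = 2.5286252
A = $30,000.00 × 2.5286252
A = $75,858.76

A = P(1 + r/n)^(nt) = $75,858.76


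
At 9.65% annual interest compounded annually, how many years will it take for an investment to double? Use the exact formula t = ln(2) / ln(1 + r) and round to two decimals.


Doubling condition: (1 + r)^t = 2
Take ln of both sides: t × ln(1 + r) = ln(2)
t = ln(2) / ln(1 + r)
t = 0.693147 / 0.092123
t = 7.52

t = ln(2) / ln(1 + r) = 7.52 years


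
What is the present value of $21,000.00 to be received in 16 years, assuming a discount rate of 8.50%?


Present value formula: PV = FV / (1 + r)^t
PV = $21,000.00 / (1 + 0.085)^16
PV = $21,000.00 / 3.688721
PV = $5,693.03

PV = FV / (1 + r)^t = $5,693.03


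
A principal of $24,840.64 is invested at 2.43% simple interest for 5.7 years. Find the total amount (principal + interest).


Total amount formula: A = P(1 + rt) = P + P·r·t
Interest: I = P × r × t = $24,840.64 × 0.0243 × 5.7 = $3,440.68
A = P + I = $24,840.64 + $3,440.68 = $28,281.32

A = P + I = P(1 + rt) = $28,281.32


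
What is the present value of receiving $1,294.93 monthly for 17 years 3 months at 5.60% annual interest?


Present value of an ordinary annuity: PV = PMT × (1 − (1 + r)^(−n)) / r
Monthly rate r = 0.056/12 ≈ 0.00466667, n = 207
PV = $1,294.93 × (1 − (1 + 0.056/12)^(−207)) / (0.056/12)
PV = $1,294.93 × 132.544589
PV = $171,635.96

PV = PMT × (1-(1+r)^(-n))/r = $171,635.96


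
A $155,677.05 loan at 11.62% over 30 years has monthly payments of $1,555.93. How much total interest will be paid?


Total paid over the life of the loan = PMT × n.
Total paid = $1,555.93 × 360 = $560,134.80
Total interest = total paid − principal = $560,134.80 − $155,677.05 = $404,457.75

Total interest = (PMT × n) - PV = $404,457.75


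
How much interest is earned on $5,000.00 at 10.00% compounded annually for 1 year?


Compound interest earned = final amount − principal.
A = P(1 + r/n)^(nt) = $5,000.00 × (1 + 0.1/1)^(1 × 1) = $5,500.00
Interest = A − P = $5,500.00 − $5,000.00 = $500.00

Interest = A - P = $500.00


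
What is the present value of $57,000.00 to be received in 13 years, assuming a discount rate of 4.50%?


Present value formula: PV = FV / (1 + r)^t
PV = $57,000.00 / (1 + 0.045)^13
PV = $57,000.00 / 1.7721961
PV = $32,163.48

PV = FV / (1 + r)^t = $32,163.48


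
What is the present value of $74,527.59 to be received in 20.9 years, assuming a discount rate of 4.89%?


Present value formula: PV = FV / (1 + r)^t
PV = $74,527.59 / (1 + 0.0489)^20.9
PV = $74,527.59 / 2.712329
PV = $27,477.34

PV = FV / (1 + r)^t = $27,477.34


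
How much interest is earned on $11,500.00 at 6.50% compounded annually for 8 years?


Compound interest earned = final amount − principal.
A = P(1 + r/n)^(nt) = $11,500.00 × (1 + 0.065/1)^(1 × 8) = $19,032.45
Interest = A − P = $19,032.45 − $11,500.00 = $7,532.45

Interest = A - P = $7,532.45


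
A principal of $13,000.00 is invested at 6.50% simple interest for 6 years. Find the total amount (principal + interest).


Total amount formula: A = P(1 + rt) = P + P·r·t
Interest: I = P × r × t = $13,000.00 × 0.065 × 6 = $5,070.00
A = P + I = $13,000.00 + $5,070.00 = $18,070.00

A = P + I = P(1 + rt) = $18,070.00


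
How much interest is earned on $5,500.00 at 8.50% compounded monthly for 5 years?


Compound interest earned = final amount − principal.
A = P(1 + r/n)^(nt) = $5,500.00 × (1 + 0.085/12)^(12 × 5) = $8,400.15
Interest = A − P = $8,400.15 − $5,500.00 = $2,900.15

Interest = A - P = $2,900.15


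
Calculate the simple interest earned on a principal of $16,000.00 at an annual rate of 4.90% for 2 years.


Simple interest formula: I = P × r × t
I = $16,000.00 × 0.049 × 2
I = $1,568.00

I = P × r × t = $1,568.00


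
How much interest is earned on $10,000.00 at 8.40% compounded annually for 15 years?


Compound interest earned = final amount − principal.
A = P(1 + r/n)^(nt) = $10,000.00 × (1 + 0.084/1)^(1 × 15) = $33,530.44
Interest = A − P = $33,530.44 − $10,000.00 = $23,530.44

Interest = A - P = $23,530.44


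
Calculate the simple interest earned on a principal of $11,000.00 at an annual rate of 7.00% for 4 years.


Simple interest formula: I = P × r × t
I = $11,000.00 × 0.07 × 4
I = $3,080.00

I = P × r × t = $3,080.00


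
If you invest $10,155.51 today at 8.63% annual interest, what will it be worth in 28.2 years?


Future value formula: FV = PV × (1 + r)^t
FV = $10,155.51 × (1 + 0.0863)^28.2
FV = $10,155.51 × 10.3224737
FV = $104,829.98

FV = PV × (1 + r)^t = $104,829.98


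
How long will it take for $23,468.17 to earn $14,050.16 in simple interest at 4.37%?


Rearrange the simple interest formula for t:
I = P × r × t  ⇒  t = I / (P × r)
t = $14,050.16 / ($23,468.17 × 0.0437)
t = 13.7

t = I/(P×r) = 13.7 years


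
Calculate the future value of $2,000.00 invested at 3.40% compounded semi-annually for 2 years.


Compound interest formula: A = P(1 + r/n)^(nt)
A = $2,000.00 × (1 + 0.034/2)^(2 × 2)
Growth factor: (1 + 0.034/2)^4 = 1.069754
A = $2,000.00 × 1.069754
A = $2,139.51

A = P(1 + r/n)^(nt) = $2,139.51


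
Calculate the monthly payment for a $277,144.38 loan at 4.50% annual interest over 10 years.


Loan payment formula: PMT = PV × r / (1 − (1 + r)^(−n))
Monthly rate r = 0.045/12 = 0.00375, n = 120 months
Denominator: 1 − (1 + 0.045/12)^(−120) = 0.361835
PMT = $277,144.38 × (0.045/12) / 0.361835
PMT = $2,872.28 per month

PMT = PV × r / (1-(1+r)^(-n)) = $2,872.28/month
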